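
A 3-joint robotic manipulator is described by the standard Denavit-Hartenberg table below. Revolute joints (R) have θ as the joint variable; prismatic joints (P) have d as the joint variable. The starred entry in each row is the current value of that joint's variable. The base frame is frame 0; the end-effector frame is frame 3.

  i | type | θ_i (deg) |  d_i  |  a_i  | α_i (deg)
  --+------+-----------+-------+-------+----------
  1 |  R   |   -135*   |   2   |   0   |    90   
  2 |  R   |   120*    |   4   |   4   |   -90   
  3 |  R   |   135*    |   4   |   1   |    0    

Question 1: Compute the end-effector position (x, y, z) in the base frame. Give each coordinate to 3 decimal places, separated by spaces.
1.285 5.942 2.852

after link 1: o_1 = (0.0000, 0.0000, 2.0000)
after link 2: o_2 = (-1.4142, 4.2426, 5.4641)
after link 3: o_3 = (1.2853, 5.9421, 2.8517)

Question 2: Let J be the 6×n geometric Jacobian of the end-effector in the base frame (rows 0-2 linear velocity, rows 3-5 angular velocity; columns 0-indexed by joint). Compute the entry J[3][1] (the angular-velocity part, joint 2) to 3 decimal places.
-0.707

axis z_1 = (-0.7071,0.7071,0.0000); lever o_n−o_1 = (1.2853,5.9421,0.8517)
cross product → J_v[:, 1] = (0.6023,0.6023,-5.1105)
J_ω[:, 1] = z_1
entry J[3][1] = -0.7071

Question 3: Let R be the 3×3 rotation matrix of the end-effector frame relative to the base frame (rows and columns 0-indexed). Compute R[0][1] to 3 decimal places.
End-effector y-axis (col 1 of R) = (-0.7500,0.2500,-0.6124)
R[0][1] = -0.7500

-0.750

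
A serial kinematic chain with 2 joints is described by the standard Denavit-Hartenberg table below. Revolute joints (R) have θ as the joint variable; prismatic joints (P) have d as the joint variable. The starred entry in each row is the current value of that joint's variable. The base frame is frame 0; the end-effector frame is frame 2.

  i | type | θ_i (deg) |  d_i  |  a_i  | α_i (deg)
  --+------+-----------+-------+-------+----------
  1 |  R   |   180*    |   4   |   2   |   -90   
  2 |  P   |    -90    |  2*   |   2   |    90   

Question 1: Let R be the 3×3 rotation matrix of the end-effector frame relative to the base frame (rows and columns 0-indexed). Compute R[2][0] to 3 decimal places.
1.000

End-effector x-axis (col 0 of R) = (-0.0000,0.0000,1.0000)
R[2][0] = 1.0000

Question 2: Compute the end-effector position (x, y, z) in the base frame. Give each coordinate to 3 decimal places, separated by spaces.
-2.000 -2.000 6.000

after link 1: o_1 = (-2.0000, 0.0000, 4.0000)
after link 2: o_2 = (-2.0000, -2.0000, 6.0000)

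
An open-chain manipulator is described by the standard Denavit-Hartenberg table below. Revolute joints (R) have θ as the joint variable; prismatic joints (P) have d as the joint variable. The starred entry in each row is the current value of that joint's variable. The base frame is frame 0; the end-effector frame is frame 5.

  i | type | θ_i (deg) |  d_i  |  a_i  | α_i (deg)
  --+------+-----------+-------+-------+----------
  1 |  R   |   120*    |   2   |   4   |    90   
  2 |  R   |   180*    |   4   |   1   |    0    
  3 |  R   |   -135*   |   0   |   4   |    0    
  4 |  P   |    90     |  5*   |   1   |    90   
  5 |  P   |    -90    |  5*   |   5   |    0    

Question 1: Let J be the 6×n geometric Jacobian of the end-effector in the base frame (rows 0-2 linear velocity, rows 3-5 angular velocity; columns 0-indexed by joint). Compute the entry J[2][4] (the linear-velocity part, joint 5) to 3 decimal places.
prismatic axis z_4 = (-0.3536,0.6124,0.7071)
J_v[:, 4] = z_4; J_ω[:, 4] = (0,0,0)
entry J[2][4] = 0.7071

0.707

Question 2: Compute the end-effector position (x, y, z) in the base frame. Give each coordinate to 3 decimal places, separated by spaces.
-0.864 9.497 9.071

after link 1: o_1 = (-2.0000, 3.4641, 2.0000)
after link 2: o_2 = (1.9641, 4.5981, 2.0000)
after link 3: o_3 = (0.5499, 7.0476, 4.8284)
after link 4: o_4 = (5.2336, 8.9352, 5.5355)
after link 5: o_5 = (-0.8643, 9.4971, 9.0711)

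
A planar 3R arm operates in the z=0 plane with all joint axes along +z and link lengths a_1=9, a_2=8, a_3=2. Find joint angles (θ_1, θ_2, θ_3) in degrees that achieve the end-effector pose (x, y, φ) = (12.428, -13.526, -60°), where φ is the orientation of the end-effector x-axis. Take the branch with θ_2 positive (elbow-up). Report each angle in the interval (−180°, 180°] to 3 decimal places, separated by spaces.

-60.004 30.009 -30.005

wrist centre = target − a_3·(cos φ, sin φ) = (11.4280, -11.7939)
cos θ_2 = (269.6964−9²−8²)/(2·9·8) = 0.8659; θ_2 = 30.0089° (elbow-up)
β = atan2(-11.7939,11.4280) = -45.9028°; ψ = atan2(4.0011,15.9276) = 14.1012°
θ_1 = β − ψ = -60.0040°
θ_3 = φ − θ_1 − θ_2 = -30.0049° (wrapped to (-180°,180°])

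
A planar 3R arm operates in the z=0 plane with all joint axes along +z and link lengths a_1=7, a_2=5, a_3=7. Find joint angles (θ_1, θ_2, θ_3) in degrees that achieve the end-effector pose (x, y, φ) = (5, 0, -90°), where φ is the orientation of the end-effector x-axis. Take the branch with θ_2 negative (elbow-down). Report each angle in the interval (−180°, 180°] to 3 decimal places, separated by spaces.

90.000 -90.000 -90.000

wrist centre = target − a_3·(cos φ, sin φ) = (5.0000, 7.0000)
cos θ_2 = (74.0000−7²−5²)/(2·7·5) = 0.0000; θ_2 = -90.0000° (elbow-down)
β = atan2(7.0000,5.0000) = 54.4623°; ψ = atan2(-5.0000,7.0000) = -35.5377°
θ_1 = β − ψ = 90.0000°
θ_3 = φ − θ_1 − θ_2 = -90.0000° (wrapped to (-180°,180°])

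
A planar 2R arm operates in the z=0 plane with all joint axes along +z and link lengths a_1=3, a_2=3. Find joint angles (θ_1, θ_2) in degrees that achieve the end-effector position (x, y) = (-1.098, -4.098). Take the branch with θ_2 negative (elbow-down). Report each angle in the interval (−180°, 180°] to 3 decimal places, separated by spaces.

cos θ_2 = (17.9992−3²−3²)/(2·3·3) = -0.0000; θ_2 = -90.0025° (elbow-down)
β = atan2(-4.0980,-1.0980) = -104.9993°; ψ = atan2(-3.0000,2.9999) = -45.0013°
θ_1 = β − ψ = -59.9980°

-59.998 -90.003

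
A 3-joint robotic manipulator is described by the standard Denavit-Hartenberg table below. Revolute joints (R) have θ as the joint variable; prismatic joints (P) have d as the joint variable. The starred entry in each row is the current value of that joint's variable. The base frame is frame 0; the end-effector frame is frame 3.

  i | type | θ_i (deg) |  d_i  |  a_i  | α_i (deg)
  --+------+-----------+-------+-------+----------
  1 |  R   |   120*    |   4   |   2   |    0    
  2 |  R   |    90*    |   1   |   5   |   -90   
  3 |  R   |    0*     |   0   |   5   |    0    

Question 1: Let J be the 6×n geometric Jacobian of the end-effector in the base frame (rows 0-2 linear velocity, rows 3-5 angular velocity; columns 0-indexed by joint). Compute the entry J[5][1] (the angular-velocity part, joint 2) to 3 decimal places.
1.000

axis z_1 = (0.0000,0.0000,1.0000); lever o_n−o_1 = (-8.6603,-5.0000,1.0000)
cross product → J_v[:, 1] = (5.0000,-8.6603,0.0000)
J_ω[:, 1] = z_1
entry J[5][1] = 1.0000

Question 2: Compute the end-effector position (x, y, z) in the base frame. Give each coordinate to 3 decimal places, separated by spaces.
-9.660 -3.268 5.000

after link 1: o_1 = (-1.0000, 1.7321, 4.0000)
after link 2: o_2 = (-5.3301, -0.7679, 5.0000)
after link 3: o_3 = (-9.6603, -3.2679, 5.0000)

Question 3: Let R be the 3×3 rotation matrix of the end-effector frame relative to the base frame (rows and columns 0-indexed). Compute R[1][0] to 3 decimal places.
-0.500

End-effector x-axis (col 0 of R) = (-0.8660,-0.5000,0.0000)
R[1][0] = -0.5000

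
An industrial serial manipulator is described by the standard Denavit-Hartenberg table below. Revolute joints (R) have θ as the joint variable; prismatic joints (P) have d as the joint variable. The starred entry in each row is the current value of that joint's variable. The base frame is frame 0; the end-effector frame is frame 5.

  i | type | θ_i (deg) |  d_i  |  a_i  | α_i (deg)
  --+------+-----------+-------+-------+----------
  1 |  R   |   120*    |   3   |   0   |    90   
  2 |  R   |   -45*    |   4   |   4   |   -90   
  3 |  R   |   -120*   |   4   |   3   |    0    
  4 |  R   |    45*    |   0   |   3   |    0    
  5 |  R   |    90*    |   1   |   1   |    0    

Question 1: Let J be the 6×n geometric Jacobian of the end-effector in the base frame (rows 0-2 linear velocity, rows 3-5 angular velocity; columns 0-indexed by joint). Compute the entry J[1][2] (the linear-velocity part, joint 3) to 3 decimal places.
axis z_2 = (-0.3536,0.6124,0.7071); lever o_n−o_2 = (2.6819,5.8288,3.3641)
cross product → J_v[:, 2] = (-2.0615,3.0858,-3.7031)
J_ω[:, 2] = z_2
entry J[1][2] = 3.0858

3.086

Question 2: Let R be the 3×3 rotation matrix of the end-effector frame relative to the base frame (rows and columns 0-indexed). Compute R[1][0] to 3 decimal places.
End-effector x-axis (col 0 of R) = (-0.5657,0.4621,-0.6830)
R[1][0] = 0.4621

0.462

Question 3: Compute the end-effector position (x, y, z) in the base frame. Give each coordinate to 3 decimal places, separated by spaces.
after link 1: o_1 = (0.0000, 0.0000, 3.0000)
after link 2: o_2 = (2.0499, 4.4495, 0.1716)
after link 3: o_3 = (3.4160, 7.2795, 4.0607)
after link 4: o_4 = (5.6510, 9.2038, 3.5116)
after link 5: o_5 = (4.7318, 10.2783, 3.5357)

4.732 10.278 3.536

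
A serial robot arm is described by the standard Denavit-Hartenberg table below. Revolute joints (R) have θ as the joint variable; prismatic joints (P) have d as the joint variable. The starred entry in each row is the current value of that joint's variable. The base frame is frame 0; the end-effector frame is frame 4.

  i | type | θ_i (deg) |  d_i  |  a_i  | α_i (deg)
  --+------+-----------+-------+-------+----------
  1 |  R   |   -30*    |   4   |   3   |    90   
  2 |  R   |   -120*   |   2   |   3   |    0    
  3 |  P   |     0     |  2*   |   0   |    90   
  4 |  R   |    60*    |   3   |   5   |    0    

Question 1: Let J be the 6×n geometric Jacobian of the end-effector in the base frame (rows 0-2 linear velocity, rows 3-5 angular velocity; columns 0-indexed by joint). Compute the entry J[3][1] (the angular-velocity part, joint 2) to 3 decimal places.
axis z_1 = (-0.5000,-0.8660,0.0000); lever o_n−o_1 = (-8.7966,-4.5401,-3.2631)
cross product → J_v[:, 1] = (2.8260,-1.6316,-5.3481)
J_ω[:, 1] = z_1
entry J[3][1] = -0.5000

-0.500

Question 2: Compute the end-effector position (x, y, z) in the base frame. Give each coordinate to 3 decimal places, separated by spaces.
after link 1: o_1 = (2.5981, -1.5000, 4.0000)
after link 2: o_2 = (0.2990, -2.4821, 1.4019)
after link 3: o_3 = (-0.7010, -4.2141, 1.4019)
after link 4: o_4 = (-6.1986, -6.0401, 0.7369)

-6.199 -6.040 0.737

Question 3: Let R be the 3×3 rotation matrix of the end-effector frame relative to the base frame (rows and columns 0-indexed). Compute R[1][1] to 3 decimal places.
End-effector y-axis (col 1 of R) = (0.1250,-0.6495,0.7500)
R[1][1] = -0.6495

-0.650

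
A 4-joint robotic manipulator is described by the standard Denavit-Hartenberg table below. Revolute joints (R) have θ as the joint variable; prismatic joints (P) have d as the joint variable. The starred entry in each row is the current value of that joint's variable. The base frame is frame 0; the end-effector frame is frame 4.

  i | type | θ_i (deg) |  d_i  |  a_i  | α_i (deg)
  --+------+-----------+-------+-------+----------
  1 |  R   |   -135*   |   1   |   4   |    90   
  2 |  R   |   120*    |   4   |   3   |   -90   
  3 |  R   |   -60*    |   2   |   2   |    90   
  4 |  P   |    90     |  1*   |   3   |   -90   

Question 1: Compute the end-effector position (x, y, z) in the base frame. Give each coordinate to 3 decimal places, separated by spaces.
after link 1: o_1 = (-2.8284, -2.8284, 1.0000)
after link 2: o_2 = (-4.5962, 1.0607, 3.5981)
after link 3: o_3 = (-4.2426, 3.8637, 3.4641)
after link 4: o_4 = (-3.0653, 5.7482, 1.2141)

-3.065 5.748 1.214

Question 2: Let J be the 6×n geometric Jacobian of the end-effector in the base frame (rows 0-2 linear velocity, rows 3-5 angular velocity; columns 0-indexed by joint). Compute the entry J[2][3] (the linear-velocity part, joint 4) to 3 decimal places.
-0.750

prismatic axis z_3 = (-0.6597,0.0474,-0.7500)
J_v[:, 3] = z_3; J_ω[:, 3] = (0,0,0)
entry J[2][3] = -0.7500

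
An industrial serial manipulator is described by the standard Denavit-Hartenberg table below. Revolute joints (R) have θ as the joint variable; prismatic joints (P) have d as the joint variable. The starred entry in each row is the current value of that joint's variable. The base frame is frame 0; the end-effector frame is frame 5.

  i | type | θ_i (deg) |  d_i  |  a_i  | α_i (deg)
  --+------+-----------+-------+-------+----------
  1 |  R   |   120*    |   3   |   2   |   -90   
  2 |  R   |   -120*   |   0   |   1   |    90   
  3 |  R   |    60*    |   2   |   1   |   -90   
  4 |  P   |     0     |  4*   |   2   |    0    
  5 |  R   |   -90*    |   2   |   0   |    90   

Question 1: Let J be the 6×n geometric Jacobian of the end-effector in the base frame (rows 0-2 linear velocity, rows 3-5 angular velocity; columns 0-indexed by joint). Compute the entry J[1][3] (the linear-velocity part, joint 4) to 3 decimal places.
prismatic axis z_3 = (-0.6495,0.1250,-0.7500)
J_v[:, 3] = z_3; J_ω[:, 3] = (0,0,0)
entry J[1][3] = 0.1250

0.125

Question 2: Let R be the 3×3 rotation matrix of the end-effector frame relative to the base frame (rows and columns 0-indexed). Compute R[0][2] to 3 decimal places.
0.625

End-effector z-axis (col 2 of R) = (0.6250,0.6495,-0.4330)
R[0][2] = 0.6250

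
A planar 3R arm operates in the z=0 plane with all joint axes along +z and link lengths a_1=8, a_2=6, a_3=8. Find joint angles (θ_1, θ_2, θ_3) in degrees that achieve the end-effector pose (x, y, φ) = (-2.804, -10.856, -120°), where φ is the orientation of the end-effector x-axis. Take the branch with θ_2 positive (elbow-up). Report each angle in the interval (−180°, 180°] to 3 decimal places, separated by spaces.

-119.999 150.004 -150.005

wrist centre = target − a_3·(cos φ, sin φ) = (1.1960, -3.9278)
cos θ_2 = (16.8580−8²−6²)/(2·8·6) = -0.8661; θ_2 = 150.0042° (elbow-up)
β = atan2(-3.9278,1.1960) = -73.0647°; ψ = atan2(2.9996,2.8036) = 46.9343°
θ_1 = β − ψ = -119.9990°
θ_3 = φ − θ_1 − θ_2 = -150.0053° (wrapped to (-180°,180°])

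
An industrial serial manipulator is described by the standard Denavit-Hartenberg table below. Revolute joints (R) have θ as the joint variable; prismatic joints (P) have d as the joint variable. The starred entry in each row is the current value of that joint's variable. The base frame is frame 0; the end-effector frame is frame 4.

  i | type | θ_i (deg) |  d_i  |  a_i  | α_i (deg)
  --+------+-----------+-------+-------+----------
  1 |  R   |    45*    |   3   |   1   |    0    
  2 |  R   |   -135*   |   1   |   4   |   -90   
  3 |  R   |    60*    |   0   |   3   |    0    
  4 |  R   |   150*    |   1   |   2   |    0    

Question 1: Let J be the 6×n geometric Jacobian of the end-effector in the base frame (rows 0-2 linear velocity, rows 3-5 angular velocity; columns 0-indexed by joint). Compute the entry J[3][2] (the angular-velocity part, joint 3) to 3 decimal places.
axis z_2 = (1.0000,0.0000,0.0000); lever o_n−o_2 = (1.0000,0.2321,-1.5981)
cross product → J_v[:, 2] = (-0.0000,1.5981,0.2321)
J_ω[:, 2] = z_2
entry J[3][2] = 1.0000

1.000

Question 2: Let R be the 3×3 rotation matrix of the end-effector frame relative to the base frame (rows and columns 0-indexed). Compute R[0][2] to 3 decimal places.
End-effector z-axis (col 2 of R) = (1.0000,0.0000,0.0000)
R[0][2] = 1.0000

1.000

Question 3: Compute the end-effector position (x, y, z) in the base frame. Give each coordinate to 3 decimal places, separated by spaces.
1.707 -3.061 2.402

after link 1: o_1 = (0.7071, 0.7071, 3.0000)
after link 2: o_2 = (0.7071, -3.2929, 4.0000)
after link 3: o_3 = (0.7071, -4.7929, 1.4019)
after link 4: o_4 = (1.7071, -3.0608, 2.4019)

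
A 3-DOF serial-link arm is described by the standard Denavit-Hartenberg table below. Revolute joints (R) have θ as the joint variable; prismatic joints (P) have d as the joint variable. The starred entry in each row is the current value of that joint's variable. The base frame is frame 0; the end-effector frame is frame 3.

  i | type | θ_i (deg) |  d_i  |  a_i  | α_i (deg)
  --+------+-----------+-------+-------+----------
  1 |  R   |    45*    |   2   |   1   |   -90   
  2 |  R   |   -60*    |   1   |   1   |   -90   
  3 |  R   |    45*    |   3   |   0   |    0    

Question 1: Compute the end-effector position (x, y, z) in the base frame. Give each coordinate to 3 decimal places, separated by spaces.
2.191 3.605 1.366

after link 1: o_1 = (0.7071, 0.7071, 2.0000)
after link 2: o_2 = (0.3536, 1.7678, 2.8660)
after link 3: o_3 = (2.1907, 3.6049, 1.3660)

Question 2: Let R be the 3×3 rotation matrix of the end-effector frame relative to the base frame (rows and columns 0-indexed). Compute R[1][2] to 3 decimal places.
0.612

End-effector z-axis (col 2 of R) = (0.6124,0.6124,-0.5000)
R[1][2] = 0.6124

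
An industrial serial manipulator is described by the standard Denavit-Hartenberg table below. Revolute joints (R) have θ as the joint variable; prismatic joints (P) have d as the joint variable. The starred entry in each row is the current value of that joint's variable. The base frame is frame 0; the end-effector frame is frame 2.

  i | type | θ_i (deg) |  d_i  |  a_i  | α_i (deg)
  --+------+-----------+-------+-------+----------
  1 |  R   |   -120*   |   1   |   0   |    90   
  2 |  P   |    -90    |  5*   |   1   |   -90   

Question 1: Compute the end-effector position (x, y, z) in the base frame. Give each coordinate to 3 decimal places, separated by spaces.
-4.330 2.500 0.000

after link 1: o_1 = (0.0000, 0.0000, 1.0000)
after link 2: o_2 = (-4.3301, 2.5000, 0.0000)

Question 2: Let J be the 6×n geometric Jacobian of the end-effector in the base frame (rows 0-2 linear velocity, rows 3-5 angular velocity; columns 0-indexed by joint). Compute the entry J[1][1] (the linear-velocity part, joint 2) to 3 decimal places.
0.500

prismatic axis z_1 = (-0.8660,0.5000,0.0000)
J_v[:, 1] = z_1; J_ω[:, 1] = (0,0,0)
entry J[1][1] = 0.5000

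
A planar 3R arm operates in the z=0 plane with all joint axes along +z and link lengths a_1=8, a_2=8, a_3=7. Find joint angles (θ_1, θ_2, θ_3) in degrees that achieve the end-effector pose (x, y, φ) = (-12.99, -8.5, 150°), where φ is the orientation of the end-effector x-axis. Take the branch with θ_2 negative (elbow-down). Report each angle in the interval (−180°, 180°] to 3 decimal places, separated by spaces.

wrist centre = target − a_3·(cos φ, sin φ) = (-6.9278, -12.0000)
cos θ_2 = (191.9947−8²−8²)/(2·8·8) = 0.5000; θ_2 = -60.0027° (elbow-down)
β = atan2(-12.0000,-6.9278) = -119.9986°; ψ = atan2(-6.9284,11.9997) = -30.0014°
θ_1 = β − ψ = -89.9973°
θ_3 = φ − θ_1 − θ_2 = -60.0000° (wrapped to (-180°,180°])

-89.997 -60.003 -60.000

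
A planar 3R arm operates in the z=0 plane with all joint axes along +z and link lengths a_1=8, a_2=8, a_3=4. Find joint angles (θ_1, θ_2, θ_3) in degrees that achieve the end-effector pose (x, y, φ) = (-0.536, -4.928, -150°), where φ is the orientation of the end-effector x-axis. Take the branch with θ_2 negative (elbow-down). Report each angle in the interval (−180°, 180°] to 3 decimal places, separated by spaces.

wrist centre = target − a_3·(cos φ, sin φ) = (2.9281, -2.9280)
cos θ_2 = (17.1470−8²−8²)/(2·8·8) = -0.8660; θ_2 = -150.0016° (elbow-down)
β = atan2(-2.9280,2.9281) = -44.9990°; ψ = atan2(-3.9998,1.0717) = -75.0008°
θ_1 = β − ψ = 30.0018°
θ_3 = φ − θ_1 − θ_2 = -30.0002° (wrapped to (-180°,180°])

30.002 -150.002 -30.000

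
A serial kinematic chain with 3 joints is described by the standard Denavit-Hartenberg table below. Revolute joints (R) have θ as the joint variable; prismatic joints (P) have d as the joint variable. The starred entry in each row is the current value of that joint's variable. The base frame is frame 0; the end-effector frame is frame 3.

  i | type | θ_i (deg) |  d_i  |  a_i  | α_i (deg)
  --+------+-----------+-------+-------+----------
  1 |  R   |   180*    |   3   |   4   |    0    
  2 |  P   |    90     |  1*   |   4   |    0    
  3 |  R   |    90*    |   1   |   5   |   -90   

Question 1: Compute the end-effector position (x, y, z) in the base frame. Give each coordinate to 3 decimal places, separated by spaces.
after link 1: o_1 = (-4.0000, 0.0000, 3.0000)
after link 2: o_2 = (-4.0000, -4.0000, 4.0000)
after link 3: o_3 = (1.0000, -4.0000, 5.0000)

1.000 -4.000 5.000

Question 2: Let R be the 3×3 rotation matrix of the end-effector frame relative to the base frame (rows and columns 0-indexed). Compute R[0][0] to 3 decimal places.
End-effector x-axis (col 0 of R) = (1.0000,-0.0000,0.0000)
R[0][0] = 1.0000

1.000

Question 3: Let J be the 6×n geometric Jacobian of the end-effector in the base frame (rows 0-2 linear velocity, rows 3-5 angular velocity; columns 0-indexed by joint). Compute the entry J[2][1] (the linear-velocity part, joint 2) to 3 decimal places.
prismatic axis z_1 = (0.0000,0.0000,1.0000)
J_v[:, 1] = z_1; J_ω[:, 1] = (0,0,0)
entry J[2][1] = 1.0000

1.000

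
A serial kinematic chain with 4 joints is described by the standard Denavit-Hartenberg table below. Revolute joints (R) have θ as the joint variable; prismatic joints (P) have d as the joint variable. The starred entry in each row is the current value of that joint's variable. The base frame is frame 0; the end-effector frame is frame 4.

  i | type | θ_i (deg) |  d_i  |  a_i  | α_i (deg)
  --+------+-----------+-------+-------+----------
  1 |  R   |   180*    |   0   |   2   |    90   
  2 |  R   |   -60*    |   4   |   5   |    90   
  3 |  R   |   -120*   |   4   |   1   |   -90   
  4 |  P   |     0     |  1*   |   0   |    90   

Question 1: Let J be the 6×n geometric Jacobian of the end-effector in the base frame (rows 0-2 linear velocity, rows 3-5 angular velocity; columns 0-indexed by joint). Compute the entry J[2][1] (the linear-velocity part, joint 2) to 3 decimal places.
axis z_1 = (0.0000,1.0000,0.0000); lever o_n−o_1 = (0.7811,2.6340,-6.6471)
cross product → J_v[:, 1] = (-6.6471,0.0000,-0.7811)
J_ω[:, 1] = z_1
entry J[2][1] = -0.7811

-0.781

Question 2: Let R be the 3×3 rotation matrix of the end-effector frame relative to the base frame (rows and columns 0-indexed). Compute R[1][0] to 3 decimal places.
End-effector x-axis (col 0 of R) = (0.2500,-0.8660,0.4330)
R[1][0] = -0.8660

-0.866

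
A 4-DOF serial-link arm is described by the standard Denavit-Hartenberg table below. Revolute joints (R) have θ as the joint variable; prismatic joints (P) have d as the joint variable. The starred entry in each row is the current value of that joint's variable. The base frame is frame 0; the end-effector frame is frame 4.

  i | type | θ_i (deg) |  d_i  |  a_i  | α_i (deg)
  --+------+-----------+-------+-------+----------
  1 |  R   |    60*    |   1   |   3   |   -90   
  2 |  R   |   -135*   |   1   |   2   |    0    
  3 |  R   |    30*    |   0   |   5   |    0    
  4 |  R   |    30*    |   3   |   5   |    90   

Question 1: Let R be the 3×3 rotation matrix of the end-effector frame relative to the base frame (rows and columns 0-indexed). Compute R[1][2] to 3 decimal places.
End-effector z-axis (col 2 of R) = (-0.4830,-0.8365,0.2588)
R[1][2] = -0.8365

-0.837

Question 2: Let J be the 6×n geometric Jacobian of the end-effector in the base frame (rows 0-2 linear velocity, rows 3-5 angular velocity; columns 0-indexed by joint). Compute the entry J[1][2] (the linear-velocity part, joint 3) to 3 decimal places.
8.365

axis z_2 = (-0.8660,0.5000,0.0000); lever o_n−o_2 = (-2.5981,1.5000,9.6593)
cross product → J_v[:, 2] = (4.8296,8.3652,0.0000)
J_ω[:, 2] = z_2
entry J[1][2] = 8.3652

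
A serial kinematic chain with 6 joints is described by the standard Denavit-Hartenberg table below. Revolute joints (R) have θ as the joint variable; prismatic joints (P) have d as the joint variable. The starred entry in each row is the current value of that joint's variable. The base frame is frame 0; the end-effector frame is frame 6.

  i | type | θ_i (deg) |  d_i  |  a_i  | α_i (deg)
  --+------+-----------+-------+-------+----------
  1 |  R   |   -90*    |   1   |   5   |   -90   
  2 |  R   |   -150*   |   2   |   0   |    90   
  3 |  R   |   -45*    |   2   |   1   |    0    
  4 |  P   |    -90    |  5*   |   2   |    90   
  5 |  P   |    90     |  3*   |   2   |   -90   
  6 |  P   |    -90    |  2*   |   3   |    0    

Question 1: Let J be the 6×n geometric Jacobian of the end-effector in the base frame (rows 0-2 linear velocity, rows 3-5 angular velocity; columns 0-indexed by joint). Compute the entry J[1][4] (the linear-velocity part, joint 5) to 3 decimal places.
-0.612

prismatic axis z_4 = (0.7071,-0.6124,-0.3536)
J_v[:, 4] = z_4; J_ω[:, 4] = (0,0,0)
entry J[1][4] = -0.6124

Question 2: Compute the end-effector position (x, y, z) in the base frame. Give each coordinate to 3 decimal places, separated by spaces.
after link 1: o_1 = (0.0000, -5.0000, 1.0000)
after link 2: o_2 = (2.0000, -5.0000, 1.0000)
after link 3: o_3 = (1.2929, -3.3876, -0.3785)
after link 4: o_4 = (-0.1213, -2.1124, -5.4157)
after link 5: o_5 = (2.0000, -2.9495, -8.2084)
after link 6: o_6 = (5.5355, -3.5619, -8.5620)

5.536 -3.562 -8.562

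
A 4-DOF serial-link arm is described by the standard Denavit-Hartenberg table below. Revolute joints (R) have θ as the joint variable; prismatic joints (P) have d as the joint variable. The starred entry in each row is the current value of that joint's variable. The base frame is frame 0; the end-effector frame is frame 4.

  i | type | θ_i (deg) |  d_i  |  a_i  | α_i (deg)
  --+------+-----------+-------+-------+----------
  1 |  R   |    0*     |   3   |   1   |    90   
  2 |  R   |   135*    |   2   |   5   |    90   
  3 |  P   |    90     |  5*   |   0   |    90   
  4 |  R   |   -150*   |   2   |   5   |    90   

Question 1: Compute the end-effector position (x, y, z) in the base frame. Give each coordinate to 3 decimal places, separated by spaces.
-2.182 2.330 9.718

after link 1: o_1 = (1.0000, 0.0000, 3.0000)
after link 2: o_2 = (-2.5355, -2.0000, 6.5355)
after link 3: o_3 = (1.0000, -2.0000, 10.0711)
after link 4: o_4 = (-2.1820, 2.3301, 9.7175)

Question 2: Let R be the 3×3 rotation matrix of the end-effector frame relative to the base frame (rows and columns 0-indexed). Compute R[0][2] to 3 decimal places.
End-effector z-axis (col 2 of R) = (0.6124,0.5000,0.6124)
R[0][2] = 0.6124

0.612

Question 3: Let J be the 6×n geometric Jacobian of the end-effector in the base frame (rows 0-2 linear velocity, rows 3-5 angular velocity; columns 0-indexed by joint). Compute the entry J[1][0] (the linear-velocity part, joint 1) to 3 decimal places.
axis z_0 = ẑ; lever o_n−o_0 = (-2.1820,2.3301,9.7175)
cross product → J_v[:, 0] = (-2.3301,-2.1820,0.0000)
J_ω[:, 0] = z_0
entry J[1][0] = -2.1820

-2.182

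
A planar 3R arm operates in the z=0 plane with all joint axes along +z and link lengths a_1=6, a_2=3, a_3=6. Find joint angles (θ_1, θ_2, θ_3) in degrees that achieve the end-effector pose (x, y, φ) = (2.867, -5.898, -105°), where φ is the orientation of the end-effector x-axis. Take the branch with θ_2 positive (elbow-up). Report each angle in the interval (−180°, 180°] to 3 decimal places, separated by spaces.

wrist centre = target − a_3·(cos φ, sin φ) = (4.4199, -0.1024)
cos θ_2 = (19.5461−6²−3²)/(2·6·3) = -0.7071; θ_2 = 134.9955° (elbow-up)
β = atan2(-0.1024,4.4199) = -1.3278°; ψ = atan2(2.1215,3.8788) = 28.6759°
θ_1 = β − ψ = -30.0037°
θ_3 = φ − θ_1 − θ_2 = 150.0081° (wrapped to (-180°,180°])

-30.004 134.996 150.008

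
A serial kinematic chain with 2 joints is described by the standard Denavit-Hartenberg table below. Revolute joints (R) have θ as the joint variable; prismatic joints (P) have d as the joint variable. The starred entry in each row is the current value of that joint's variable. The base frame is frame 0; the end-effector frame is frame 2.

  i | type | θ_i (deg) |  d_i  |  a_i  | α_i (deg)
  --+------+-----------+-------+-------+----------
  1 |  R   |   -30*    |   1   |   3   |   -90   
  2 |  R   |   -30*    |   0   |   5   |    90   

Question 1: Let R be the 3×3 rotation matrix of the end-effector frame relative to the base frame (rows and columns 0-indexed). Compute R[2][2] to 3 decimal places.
0.866

End-effector z-axis (col 2 of R) = (-0.4330,0.2500,0.8660)
R[2][2] = 0.8660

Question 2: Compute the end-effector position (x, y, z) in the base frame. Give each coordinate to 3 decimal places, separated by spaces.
after link 1: o_1 = (2.5981, -1.5000, 1.0000)
after link 2: o_2 = (6.3481, -3.6651, 3.5000)

6.348 -3.665 3.500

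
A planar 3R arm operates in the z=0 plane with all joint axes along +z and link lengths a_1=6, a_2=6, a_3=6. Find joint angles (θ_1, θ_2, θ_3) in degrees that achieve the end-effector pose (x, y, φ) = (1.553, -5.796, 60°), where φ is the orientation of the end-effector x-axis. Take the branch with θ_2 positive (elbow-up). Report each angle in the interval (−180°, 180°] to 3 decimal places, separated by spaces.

wrist centre = target − a_3·(cos φ, sin φ) = (-1.4470, -10.9922)
cos θ_2 = (122.9212−6²−6²)/(2·6·6) = 0.7072; θ_2 = 44.9893° (elbow-up)
β = atan2(-10.9922,-1.4470) = -97.4993°; ψ = atan2(4.2418,10.2434) = 22.4946°
θ_1 = β − ψ = -119.9939°
θ_3 = φ − θ_1 − θ_2 = 135.0046° (wrapped to (-180°,180°])

-119.994 44.989 135.005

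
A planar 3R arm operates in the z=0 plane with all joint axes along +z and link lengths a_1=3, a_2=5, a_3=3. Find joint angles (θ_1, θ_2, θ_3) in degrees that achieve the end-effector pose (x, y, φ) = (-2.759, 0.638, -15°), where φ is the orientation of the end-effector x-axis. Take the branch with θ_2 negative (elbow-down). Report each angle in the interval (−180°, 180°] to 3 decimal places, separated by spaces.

-135.002 -90.000 -149.997

wrist centre = target − a_3·(cos φ, sin φ) = (-5.6568, 1.4145)
cos θ_2 = (33.9998−3²−5²)/(2·3·5) = -0.0000; θ_2 = -90.0003° (elbow-down)
β = atan2(1.4145,-5.6568) = 165.9613°; ψ = atan2(-5.0000,3.0000) = -59.0365°
θ_1 = β − ψ = 224.9977°
θ_3 = φ − θ_1 − θ_2 = -149.9974° (wrapped to (-180°,180°])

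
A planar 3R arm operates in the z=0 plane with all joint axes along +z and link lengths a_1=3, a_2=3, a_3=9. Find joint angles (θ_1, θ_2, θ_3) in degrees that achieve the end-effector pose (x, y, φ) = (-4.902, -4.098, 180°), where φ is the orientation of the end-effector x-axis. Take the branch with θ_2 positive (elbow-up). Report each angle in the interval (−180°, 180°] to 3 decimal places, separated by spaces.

-60.004 30.008 -150.004

wrist centre = target − a_3·(cos φ, sin φ) = (4.0980, -4.0980)
cos θ_2 = (33.5872−3²−3²)/(2·3·3) = 0.8660; θ_2 = 30.0080° (elbow-up)
β = atan2(-4.0980,4.0980) = -45.0000°; ψ = atan2(1.5004,5.5979) = 15.0040°
θ_1 = β − ψ = -60.0040°
θ_3 = φ − θ_1 − θ_2 = -150.0040° (wrapped to (-180°,180°])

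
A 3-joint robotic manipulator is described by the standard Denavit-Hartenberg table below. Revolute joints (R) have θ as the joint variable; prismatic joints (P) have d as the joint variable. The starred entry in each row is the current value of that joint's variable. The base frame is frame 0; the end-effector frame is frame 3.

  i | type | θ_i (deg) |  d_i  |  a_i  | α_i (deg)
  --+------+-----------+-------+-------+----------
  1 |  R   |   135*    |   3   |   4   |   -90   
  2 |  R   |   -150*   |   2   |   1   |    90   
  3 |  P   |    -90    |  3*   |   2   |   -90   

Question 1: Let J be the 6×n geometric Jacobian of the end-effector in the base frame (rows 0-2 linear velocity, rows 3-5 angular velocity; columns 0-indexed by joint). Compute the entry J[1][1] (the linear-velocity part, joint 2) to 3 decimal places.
axis z_1 = (-0.7071,-0.7071,0.0000); lever o_n−o_1 = (1.6730,-1.6730,-2.0981)
cross product → J_v[:, 1] = (1.4836,-1.4836,2.3660)
J_ω[:, 1] = z_1
entry J[1][1] = -1.4836

-1.484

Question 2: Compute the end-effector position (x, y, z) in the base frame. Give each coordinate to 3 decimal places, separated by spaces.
-1.155 1.155 0.902

after link 1: o_1 = (-2.8284, 2.8284, 3.0000)
after link 2: o_2 = (-3.6303, 0.8018, 3.5000)
after link 3: o_3 = (-1.1554, 1.1554, 0.9019)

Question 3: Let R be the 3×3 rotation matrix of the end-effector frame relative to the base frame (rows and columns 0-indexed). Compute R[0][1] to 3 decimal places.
End-effector y-axis (col 1 of R) = (-0.3536,0.3536,0.8660)
R[0][1] = -0.3536

-0.354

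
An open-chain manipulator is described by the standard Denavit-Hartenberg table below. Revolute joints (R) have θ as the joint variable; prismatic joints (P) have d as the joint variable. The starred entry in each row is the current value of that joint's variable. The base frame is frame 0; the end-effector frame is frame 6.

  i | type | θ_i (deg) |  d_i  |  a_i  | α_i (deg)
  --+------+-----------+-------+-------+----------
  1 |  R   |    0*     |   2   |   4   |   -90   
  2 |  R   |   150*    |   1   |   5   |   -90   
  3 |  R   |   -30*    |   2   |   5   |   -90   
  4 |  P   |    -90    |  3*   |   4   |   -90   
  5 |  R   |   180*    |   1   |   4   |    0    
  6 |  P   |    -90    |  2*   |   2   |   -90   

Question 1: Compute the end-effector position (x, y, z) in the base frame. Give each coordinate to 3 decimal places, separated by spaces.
-7.763 4.134 -2.482

after link 1: o_1 = (4.0000, 0.0000, 2.0000)
after link 2: o_2 = (-0.3301, 1.0000, -0.5000)
after link 3: o_3 = (-5.0801, 3.5000, -0.9330)
after link 4: o_4 = (-8.3792, 0.9019, 1.7811)
after link 5: o_5 = (-7.1292, 1.4019, -2.1160)
after link 6: o_6 = (-7.7631, 4.1340, -2.4821)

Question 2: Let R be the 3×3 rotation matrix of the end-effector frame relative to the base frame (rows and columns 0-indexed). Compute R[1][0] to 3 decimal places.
0.866

End-effector x-axis (col 0 of R) = (0.4330,0.8660,0.2500)
R[1][0] = 0.8660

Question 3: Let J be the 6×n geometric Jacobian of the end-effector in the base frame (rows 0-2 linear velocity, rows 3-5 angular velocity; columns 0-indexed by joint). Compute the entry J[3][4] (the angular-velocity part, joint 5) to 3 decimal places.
-0.750

axis z_4 = (-0.7500,0.5000,-0.4330); lever o_n−o_4 = (0.6160,3.2321,-4.2631)
cross product → J_v[:, 4] = (-0.7321,-3.4641,-2.7321)
J_ω[:, 4] = z_4
entry J[3][4] = -0.7500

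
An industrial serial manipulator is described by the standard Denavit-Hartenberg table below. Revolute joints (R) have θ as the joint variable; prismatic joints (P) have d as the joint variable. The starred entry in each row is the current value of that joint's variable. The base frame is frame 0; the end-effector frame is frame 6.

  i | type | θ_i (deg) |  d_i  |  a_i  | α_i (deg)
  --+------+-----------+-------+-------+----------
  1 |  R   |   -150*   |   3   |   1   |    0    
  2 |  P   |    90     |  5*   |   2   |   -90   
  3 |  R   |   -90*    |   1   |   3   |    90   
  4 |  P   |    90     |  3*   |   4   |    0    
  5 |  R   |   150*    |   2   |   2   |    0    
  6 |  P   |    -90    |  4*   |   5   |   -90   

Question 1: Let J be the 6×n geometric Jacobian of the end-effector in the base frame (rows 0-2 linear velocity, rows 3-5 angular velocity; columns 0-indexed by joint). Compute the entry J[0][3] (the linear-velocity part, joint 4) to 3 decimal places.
prismatic axis z_3 = (-0.5000,0.8660,0.0000)
J_v[:, 3] = z_3; J_ω[:, 3] = (0,0,0)
entry J[0][3] = -0.5000

-0.500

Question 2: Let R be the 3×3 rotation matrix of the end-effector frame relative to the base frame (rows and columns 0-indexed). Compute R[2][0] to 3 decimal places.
-0.866

End-effector x-axis (col 0 of R) = (0.4330,0.2500,-0.8660)
R[2][0] = -0.8660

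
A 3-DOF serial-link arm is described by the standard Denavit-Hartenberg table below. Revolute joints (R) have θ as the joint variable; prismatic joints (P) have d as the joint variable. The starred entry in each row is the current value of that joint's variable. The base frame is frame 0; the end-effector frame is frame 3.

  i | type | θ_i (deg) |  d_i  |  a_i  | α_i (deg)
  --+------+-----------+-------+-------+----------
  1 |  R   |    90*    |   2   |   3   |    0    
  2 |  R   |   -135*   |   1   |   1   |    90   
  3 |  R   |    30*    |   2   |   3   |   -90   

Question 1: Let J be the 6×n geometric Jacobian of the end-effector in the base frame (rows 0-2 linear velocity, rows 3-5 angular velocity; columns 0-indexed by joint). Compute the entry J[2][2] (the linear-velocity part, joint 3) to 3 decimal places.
axis z_2 = (-0.7071,-0.7071,0.0000); lever o_n−o_2 = (0.4229,-3.2513,1.5000)
cross product → J_v[:, 2] = (-1.0607,1.0607,2.5981)
J_ω[:, 2] = z_2
entry J[2][2] = 2.5981

2.598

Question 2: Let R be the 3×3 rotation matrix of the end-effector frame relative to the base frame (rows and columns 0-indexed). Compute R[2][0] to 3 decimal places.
End-effector x-axis (col 0 of R) = (0.6124,-0.6124,0.5000)
R[2][0] = 0.5000

0.500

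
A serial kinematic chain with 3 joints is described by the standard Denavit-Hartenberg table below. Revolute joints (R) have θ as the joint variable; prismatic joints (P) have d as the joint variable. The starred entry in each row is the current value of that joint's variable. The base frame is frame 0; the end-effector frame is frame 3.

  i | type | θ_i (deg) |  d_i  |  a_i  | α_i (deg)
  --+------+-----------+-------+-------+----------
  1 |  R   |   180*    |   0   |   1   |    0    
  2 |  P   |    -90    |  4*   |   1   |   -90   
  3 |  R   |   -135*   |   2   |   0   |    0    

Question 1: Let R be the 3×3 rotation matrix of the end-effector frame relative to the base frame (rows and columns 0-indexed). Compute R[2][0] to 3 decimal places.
0.707

End-effector x-axis (col 0 of R) = (0.0000,-0.7071,0.7071)
R[2][0] = 0.7071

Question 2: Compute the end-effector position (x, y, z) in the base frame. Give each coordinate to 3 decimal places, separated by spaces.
-3.000 1.000 4.000

after link 1: o_1 = (-1.0000, 0.0000, 0.0000)
after link 2: o_2 = (-1.0000, 1.0000, 4.0000)
after link 3: o_3 = (-3.0000, 1.0000, 4.0000)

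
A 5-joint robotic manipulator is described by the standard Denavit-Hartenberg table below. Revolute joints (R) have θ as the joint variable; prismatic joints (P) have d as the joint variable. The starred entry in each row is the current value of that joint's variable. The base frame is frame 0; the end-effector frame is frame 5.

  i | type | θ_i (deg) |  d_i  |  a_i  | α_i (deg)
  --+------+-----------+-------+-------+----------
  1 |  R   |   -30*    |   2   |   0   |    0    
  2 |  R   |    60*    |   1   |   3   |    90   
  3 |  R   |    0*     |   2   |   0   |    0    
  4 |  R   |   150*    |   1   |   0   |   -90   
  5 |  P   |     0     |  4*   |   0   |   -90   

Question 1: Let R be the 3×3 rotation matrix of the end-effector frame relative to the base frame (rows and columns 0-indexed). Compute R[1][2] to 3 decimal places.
End-effector z-axis (col 2 of R) = (-0.5000,0.8660,-0.0000)
R[1][2] = 0.8660

0.866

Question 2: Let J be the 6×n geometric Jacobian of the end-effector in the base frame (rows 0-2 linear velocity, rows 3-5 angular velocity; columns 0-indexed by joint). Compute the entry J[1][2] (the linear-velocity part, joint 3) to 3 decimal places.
1.732

axis z_2 = (0.5000,-0.8660,0.0000); lever o_n−o_2 = (-0.2321,-3.5981,-3.4641)
cross product → J_v[:, 2] = (3.0000,1.7321,-2.0000)
J_ω[:, 2] = z_2
entry J[1][2] = 1.7321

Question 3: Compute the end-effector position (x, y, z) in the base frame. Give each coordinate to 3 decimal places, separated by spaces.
after link 1: o_1 = (0.0000, 0.0000, 2.0000)
after link 2: o_2 = (2.5981, 1.5000, 3.0000)
after link 3: o_3 = (3.5981, -0.2321, 3.0000)
after link 4: o_4 = (4.0981, -1.0981, 3.0000)
after link 5: o_5 = (2.3660, -2.0981, -0.4641)

2.366 -2.098 -0.464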